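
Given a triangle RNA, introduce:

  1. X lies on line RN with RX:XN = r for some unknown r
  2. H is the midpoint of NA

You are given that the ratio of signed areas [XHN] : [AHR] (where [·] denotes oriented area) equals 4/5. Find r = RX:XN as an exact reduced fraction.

Work in coordinates with R = (0, 0), N = (1, 0), A = (0, 1).
1. With RX:XN = r, write λ = r/(r+1) so X = R + λ·(N−R); X is affine-linear in λ
2. H is the midpoint of NA ⇒ H = (1/2, 1/2)
Every point depending on X is an affine combination of X and λ-independent points, so each such coordinate is linear in λ; the λ² term in each signed area is a multiple of (N−R)×(N−R) = 0, so 2·[XHN] and 2·[AHR] are each linear in λ. Evaluating at λ=0 and λ=1:
  2·[XHN] = 1/2·λ − 1/2,   2·[AHR] = -1/2
So [XHN]:[AHR] = (1/2·λ − 1/2) / (-1/2). Setting this equal to 4/5:
  1/2·λ − 1/2 = 4/5·(-1/2)  ⇒  λ = 1/5
Then r = λ/(1−λ) = (1/5)/(4/5) = 1/4. Check: with r = 1/4, X = (1/5, 0) and [XHN]:[AHR] = 4/5 as required.

r = 1/4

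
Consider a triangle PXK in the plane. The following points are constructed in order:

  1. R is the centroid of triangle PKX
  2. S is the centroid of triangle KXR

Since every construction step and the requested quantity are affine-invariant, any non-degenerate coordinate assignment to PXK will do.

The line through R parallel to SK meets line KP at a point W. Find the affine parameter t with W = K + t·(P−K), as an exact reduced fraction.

t = 1/4

Set P = (0, 0), X = (1, 0), K = (0, 1); any affine frame gives the same invariant.
1. R is the centroid of triangle PKX ⇒ R = (1/3, 1/3)
2. S is the centroid of triangle KXR ⇒ S = (4/9, 4/9)
through R parallel to SK: direction (-4/9, 5/9); meets KP at W = (0, 3/4)
W = K + t·(P−K) with t = 1/4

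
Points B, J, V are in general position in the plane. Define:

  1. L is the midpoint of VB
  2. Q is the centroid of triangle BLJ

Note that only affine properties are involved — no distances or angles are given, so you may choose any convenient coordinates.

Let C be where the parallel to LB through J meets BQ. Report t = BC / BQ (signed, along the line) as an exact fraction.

Set B = (0, 0), J = (1, 0), V = (0, 1); any affine frame gives the same invariant.
1. L is the midpoint of VB ⇒ L = (0, 1/2)
2. Q is the centroid of triangle BLJ ⇒ Q = (1/3, 1/6)
through J parallel to LB: direction (0, -1/2); meets BQ at C = (1, 1/2)
C = B + t·(Q−B) with t = 3

t = 3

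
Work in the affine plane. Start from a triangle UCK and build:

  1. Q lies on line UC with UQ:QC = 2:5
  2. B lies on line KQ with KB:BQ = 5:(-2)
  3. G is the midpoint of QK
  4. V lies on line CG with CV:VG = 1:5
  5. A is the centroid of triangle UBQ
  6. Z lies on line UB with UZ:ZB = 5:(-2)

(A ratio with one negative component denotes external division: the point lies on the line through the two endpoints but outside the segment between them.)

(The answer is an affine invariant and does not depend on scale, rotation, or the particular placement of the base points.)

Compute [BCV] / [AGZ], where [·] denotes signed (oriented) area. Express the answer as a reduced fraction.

[BCV]:[AGZ] = -21/44

Work in coordinates with U = (0, 0), C = (1, 0), K = (0, 1).
1. Q lies on line UC with UQ:QC = 2:5 ⇒ Q = (2/7, 0)
2. B lies on line KQ with KB:BQ = 5:(-2) ⇒ B = (10/21, -2/3)
3. G is the midpoint of QK ⇒ G = (1/7, 1/2)
4. V lies on line CG with CV:VG = 1:5 ⇒ V = (6/7, 1/12)
5. A is the centroid of triangle UBQ ⇒ A = (16/63, -2/9)
6. Z lies on line UB with UZ:ZB = 5:(-2) ⇒ Z = (50/63, -10/9)
2·[BCV] = 5/36, 2·[AGZ] = -55/189
[BCV]:[AGZ] = 5/36:-55/189 = -21/44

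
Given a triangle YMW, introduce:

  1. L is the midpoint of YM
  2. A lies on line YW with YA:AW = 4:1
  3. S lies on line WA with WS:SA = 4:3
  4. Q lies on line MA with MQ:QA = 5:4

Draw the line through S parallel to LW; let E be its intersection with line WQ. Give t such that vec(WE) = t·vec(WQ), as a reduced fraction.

t = -12/35

Choose coordinates Y = (0, 0), M = (1, 0), W = (0, 1).
1. L is the midpoint of YM ⇒ L = (1/2, 0)
2. A lies on line YW with YA:AW = 4:1 ⇒ A = (0, 4/5)
3. S lies on line WA with WS:SA = 4:3 ⇒ S = (0, 31/35)
4. Q lies on line MA with MQ:QA = 5:4 ⇒ Q = (4/9, 4/9)
through S parallel to LW: direction (-1/2, 1); meets WQ at E = (-16/105, 25/21)
E = W + t·(Q−W) with t = -12/35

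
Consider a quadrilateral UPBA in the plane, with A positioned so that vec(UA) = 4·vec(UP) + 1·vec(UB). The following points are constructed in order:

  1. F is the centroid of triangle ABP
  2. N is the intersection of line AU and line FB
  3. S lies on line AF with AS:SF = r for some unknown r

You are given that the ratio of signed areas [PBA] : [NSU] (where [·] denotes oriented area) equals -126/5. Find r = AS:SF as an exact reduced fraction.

r = 2/5

Choose coordinates U = (0, 0), P = (1, 0), B = (0, 1), A = (4, 1).
1. F is the centroid of triangle ABP ⇒ F = (5/3, 2/3)
2. N is the intersection of line AU and line FB ⇒ N = (20/9, 5/9)
3. With AS:SF = r, write λ = r/(r+1) so S = A + λ·(F−A); S is affine-linear in λ
Every point depending on S is an affine combination of S and λ-independent points, so each such coordinate is linear in λ; the λ² term in each signed area is a multiple of (F−A)×(F−A) = 0, so 2·[PBA] and 2·[NSU] are each linear in λ. Evaluating at λ=0 and λ=1:
  2·[PBA] = -4,   2·[NSU] = 5/9·λ
So [PBA]:[NSU] = (-4) / (5/9·λ). Setting this equal to -126/5:
  -4 = -126/5·(5/9·λ)  ⇒  λ = 2/7
Then r = λ/(1−λ) = (2/7)/(5/7) = 2/5. Check: with r = 2/5, S = (10/3, 19/21) and [PBA]:[NSU] = -126/5 as required.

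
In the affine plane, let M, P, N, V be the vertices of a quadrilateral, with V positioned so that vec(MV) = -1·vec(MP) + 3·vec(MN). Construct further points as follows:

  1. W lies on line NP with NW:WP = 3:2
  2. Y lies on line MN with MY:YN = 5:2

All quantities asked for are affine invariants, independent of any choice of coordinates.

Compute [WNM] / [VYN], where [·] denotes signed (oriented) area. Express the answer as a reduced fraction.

Set M = (0, 0), P = (1, 0), N = (0, 1), V = (-1, 3); any affine frame gives the same invariant.
1. W lies on line NP with NW:WP = 3:2 ⇒ W = (3/5, 2/5)
2. Y lies on line MN with MY:YN = 5:2 ⇒ Y = (0, 5/7)
2·[WNM] = 3/5, 2·[VYN] = 2/7
[WNM]:[VYN] = 3/5:2/7 = 21/10

[WNM]:[VYN] = 21/10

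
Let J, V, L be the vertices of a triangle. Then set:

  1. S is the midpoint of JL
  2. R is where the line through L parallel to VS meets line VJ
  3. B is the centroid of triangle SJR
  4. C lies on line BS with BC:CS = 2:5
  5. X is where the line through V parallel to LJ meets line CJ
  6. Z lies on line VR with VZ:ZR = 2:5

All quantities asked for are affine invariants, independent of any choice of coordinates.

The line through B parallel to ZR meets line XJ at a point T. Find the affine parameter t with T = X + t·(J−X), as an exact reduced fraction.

t = 23/33

Choose coordinates J = (0, 0), V = (1, 0), L = (0, 1).
1. S is the midpoint of JL ⇒ S = (0, 1/2)
2. R is where the line through L parallel to VS meets line VJ ⇒ R = (2, 0)
3. B is the centroid of triangle SJR ⇒ B = (2/3, 1/6)
4. C lies on line BS with BC:CS = 2:5 ⇒ C = (10/21, 11/42)
5. X is where the line through V parallel to LJ meets line CJ ⇒ X = (1, 11/20)
6. Z lies on line VR with VZ:ZR = 2:5 ⇒ Z = (9/7, 0)
through B parallel to ZR: direction (5/7, 0); meets XJ at T = (10/33, 1/6)
T = X + t·(J−X) with t = 23/33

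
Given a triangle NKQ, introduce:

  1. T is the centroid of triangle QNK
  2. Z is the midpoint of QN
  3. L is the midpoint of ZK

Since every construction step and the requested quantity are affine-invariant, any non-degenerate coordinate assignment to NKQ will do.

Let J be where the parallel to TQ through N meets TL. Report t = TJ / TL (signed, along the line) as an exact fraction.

t = -4

Work in coordinates with N = (0, 0), K = (1, 0), Q = (0, 1).
1. T is the centroid of triangle QNK ⇒ T = (1/3, 1/3)
2. Z is the midpoint of QN ⇒ Z = (0, 1/2)
3. L is the midpoint of ZK ⇒ L = (1/2, 1/4)
through N parallel to TQ: direction (-1/3, 2/3); meets TL at J = (-1/3, 2/3)
J = T + t·(L−T) with t = -4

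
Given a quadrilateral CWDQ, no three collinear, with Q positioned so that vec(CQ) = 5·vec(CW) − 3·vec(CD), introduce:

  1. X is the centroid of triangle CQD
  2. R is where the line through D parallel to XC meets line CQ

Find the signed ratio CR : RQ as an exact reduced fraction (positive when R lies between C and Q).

CR:RQ = -1/2

Work in coordinates with C = (0, 0), W = (1, 0), D = (0, 1), Q = (5, -3).
1. X is the centroid of triangle CQD ⇒ X = (5/3, -2/3)
2. R is where the line through D parallel to XC meets line CQ ⇒ R = (-5, 3)
R = C + t·(Q−C) with t = -1, so CR:RQ = t:(1−t) = -1:2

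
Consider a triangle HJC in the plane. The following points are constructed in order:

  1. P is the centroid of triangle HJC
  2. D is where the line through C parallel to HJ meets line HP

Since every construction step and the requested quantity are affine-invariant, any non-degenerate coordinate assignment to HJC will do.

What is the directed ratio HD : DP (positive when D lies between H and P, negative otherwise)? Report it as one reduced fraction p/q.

HD:DP = -3/2

Work in coordinates with H = (0, 0), J = (1, 0), C = (0, 1).
1. P is the centroid of triangle HJC ⇒ P = (1/3, 1/3)
2. D is where the line through C parallel to HJ meets line HP ⇒ D = (1, 1)
D = H + t·(P−H) with t = 3, so HD:DP = t:(1−t) = 3:-2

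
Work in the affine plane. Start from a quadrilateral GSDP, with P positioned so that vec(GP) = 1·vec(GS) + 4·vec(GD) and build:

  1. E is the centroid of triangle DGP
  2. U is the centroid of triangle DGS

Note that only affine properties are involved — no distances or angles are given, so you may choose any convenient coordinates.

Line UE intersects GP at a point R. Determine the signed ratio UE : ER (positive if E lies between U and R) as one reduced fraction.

UE:ER = -4

Assign G = (0, 0), S = (1, 0), D = (0, 1), P = (1, 4) — the answer is frame-independent, so this choice is without loss of generality.
1. E is the centroid of triangle DGP ⇒ E = (1/3, 5/3)
2. U is the centroid of triangle DGS ⇒ U = (1/3, 1/3)
line UE meets GP at R = (1/3, 4/3)
E = U + t·(R−U) with t = 4/3, so UE:ER = 4/3:-1/3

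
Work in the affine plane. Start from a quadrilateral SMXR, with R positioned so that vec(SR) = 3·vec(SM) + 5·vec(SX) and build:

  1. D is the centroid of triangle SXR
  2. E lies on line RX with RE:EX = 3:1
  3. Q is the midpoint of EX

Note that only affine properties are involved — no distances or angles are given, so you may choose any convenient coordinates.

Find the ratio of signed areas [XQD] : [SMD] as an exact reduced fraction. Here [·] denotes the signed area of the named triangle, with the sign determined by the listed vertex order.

Assign S = (0, 0), M = (1, 0), X = (0, 1), R = (3, 5) — the answer is frame-independent, so this choice is without loss of generality.
1. D is the centroid of triangle SXR ⇒ D = (1, 2)
2. E lies on line RX with RE:EX = 3:1 ⇒ E = (3/4, 2)
3. Q is the midpoint of EX ⇒ Q = (3/8, 3/2)
2·[XQD] = -1/8, 2·[SMD] = 2
[XQD]:[SMD] = -1/8:2 = -1/16

[XQD]:[SMD] = -1/16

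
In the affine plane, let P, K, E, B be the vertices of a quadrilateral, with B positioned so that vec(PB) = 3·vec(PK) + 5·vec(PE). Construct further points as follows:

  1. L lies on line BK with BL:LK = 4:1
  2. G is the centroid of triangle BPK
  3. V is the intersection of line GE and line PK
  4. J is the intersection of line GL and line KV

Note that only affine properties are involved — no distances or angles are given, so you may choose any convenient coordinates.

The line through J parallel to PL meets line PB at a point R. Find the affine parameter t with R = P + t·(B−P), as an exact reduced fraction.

Assign P = (0, 0), K = (1, 0), E = (0, 1), B = (3, 5) — the answer is frame-independent, so this choice is without loss of generality.
1. L lies on line BK with BL:LK = 4:1 ⇒ L = (7/5, 1)
2. G is the centroid of triangle BPK ⇒ G = (4/3, 5/3)
3. V is the intersection of line GE and line PK ⇒ V = (-2, 0)
4. J is the intersection of line GL and line KV ⇒ J = (3/2, 0)
through J parallel to PL: direction (7/5, 1); meets PB at R = (-9/8, -15/8)
R = P + t·(B−P) with t = -3/8

t = -3/8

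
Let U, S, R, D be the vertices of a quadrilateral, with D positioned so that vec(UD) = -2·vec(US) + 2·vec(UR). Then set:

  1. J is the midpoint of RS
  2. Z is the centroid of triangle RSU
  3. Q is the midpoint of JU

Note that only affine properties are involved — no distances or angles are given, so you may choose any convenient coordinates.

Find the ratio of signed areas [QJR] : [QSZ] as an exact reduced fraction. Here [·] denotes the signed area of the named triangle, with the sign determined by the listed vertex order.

Assign U = (0, 0), S = (1, 0), R = (0, 1), D = (-2, 2) — the answer is frame-independent, so this choice is without loss of generality.
1. J is the midpoint of RS ⇒ J = (1/2, 1/2)
2. Z is the centroid of triangle RSU ⇒ Z = (1/3, 1/3)
3. Q is the midpoint of JU ⇒ Q = (1/4, 1/4)
2·[QJR] = 1/4, 2·[QSZ] = 1/12
[QJR]:[QSZ] = 1/4:1/12 = 3

[QJR]:[QSZ] = 3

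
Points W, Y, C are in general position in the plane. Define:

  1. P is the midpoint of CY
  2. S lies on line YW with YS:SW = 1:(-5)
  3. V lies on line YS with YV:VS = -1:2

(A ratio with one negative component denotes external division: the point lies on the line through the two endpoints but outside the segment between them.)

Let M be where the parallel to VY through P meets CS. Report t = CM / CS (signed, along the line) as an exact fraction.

Assign W = (0, 0), Y = (1, 0), C = (0, 1) — the answer is frame-independent, so this choice is without loss of generality.
1. P is the midpoint of CY ⇒ P = (1/2, 1/2)
2. S lies on line YW with YS:SW = 1:(-5) ⇒ S = (5/4, 0)
3. V lies on line YS with YV:VS = -1:2 ⇒ V = (3/4, 0)
through P parallel to VY: direction (1/4, 0); meets CS at M = (5/8, 1/2)
M = C + t·(S−C) with t = 1/2

t = 1/2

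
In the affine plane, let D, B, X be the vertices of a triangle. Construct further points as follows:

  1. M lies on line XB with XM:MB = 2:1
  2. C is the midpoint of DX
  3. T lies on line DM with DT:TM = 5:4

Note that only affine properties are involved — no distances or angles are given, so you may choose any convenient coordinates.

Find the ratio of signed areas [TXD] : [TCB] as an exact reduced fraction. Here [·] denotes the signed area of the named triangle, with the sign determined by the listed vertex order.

[TXD]:[TCB] = -20/7

Assign D = (0, 0), B = (1, 0), X = (0, 1) — the answer is frame-independent, so this choice is without loss of generality.
1. M lies on line XB with XM:MB = 2:1 ⇒ M = (2/3, 1/3)
2. C is the midpoint of DX ⇒ C = (0, 1/2)
3. T lies on line DM with DT:TM = 5:4 ⇒ T = (10/27, 5/27)
2·[TXD] = 10/27, 2·[TCB] = -7/54
[TXD]:[TCB] = 10/27:-7/54 = -20/7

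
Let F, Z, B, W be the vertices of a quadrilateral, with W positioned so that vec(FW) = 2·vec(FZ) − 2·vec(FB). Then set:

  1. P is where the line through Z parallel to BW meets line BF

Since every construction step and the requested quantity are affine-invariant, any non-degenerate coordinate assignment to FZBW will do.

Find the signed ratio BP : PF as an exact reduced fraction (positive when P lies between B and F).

Work in coordinates with F = (0, 0), Z = (1, 0), B = (0, 1), W = (2, -2).
1. P is where the line through Z parallel to BW meets line BF ⇒ P = (0, 3/2)
P = B + t·(F−B) with t = -1/2, so BP:PF = t:(1−t) = -1/2:3/2

BP:PF = -1/3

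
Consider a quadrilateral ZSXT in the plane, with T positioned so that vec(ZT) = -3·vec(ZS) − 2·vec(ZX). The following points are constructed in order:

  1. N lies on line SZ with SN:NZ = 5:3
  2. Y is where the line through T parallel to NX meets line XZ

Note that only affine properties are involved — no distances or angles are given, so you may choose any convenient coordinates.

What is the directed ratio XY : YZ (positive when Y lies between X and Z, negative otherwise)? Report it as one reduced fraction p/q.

Set Z = (0, 0), S = (1, 0), X = (0, 1), T = (-3, -2); any affine frame gives the same invariant.
1. N lies on line SZ with SN:NZ = 5:3 ⇒ N = (3/8, 0)
2. Y is where the line through T parallel to NX meets line XZ ⇒ Y = (0, -10)
Y = X + t·(Z−X) with t = 11, so XY:YZ = t:(1−t) = 11:-10

XY:YZ = -11/10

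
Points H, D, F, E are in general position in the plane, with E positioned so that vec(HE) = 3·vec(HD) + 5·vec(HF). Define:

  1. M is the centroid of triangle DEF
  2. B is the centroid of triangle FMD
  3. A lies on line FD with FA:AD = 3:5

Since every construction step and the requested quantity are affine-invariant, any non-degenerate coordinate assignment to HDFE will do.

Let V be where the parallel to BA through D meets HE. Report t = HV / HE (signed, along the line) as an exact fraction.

Work in coordinates with H = (0, 0), D = (1, 0), F = (0, 1), E = (3, 5).
1. M is the centroid of triangle DEF ⇒ M = (4/3, 2)
2. B is the centroid of triangle FMD ⇒ B = (7/9, 1)
3. A lies on line FD with FA:AD = 3:5 ⇒ A = (3/8, 5/8)
through D parallel to BA: direction (-29/72, -3/8); meets HE at V = (-81/64, -135/64)
V = H + t·(E−H) with t = -27/64

t = -27/64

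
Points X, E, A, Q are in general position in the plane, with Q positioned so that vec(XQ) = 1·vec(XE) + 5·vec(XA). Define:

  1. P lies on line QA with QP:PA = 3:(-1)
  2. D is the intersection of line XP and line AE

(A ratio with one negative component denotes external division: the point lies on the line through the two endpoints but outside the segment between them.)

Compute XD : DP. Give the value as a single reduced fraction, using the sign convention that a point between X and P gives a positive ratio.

Set X = (0, 0), E = (1, 0), A = (0, 1), Q = (1, 5); any affine frame gives the same invariant.
1. P lies on line QA with QP:PA = 3:(-1) ⇒ P = (-1/2, -1)
2. D is the intersection of line XP and line AE ⇒ D = (1/3, 2/3)
D = X + t·(P−X) with t = -2/3, so XD:DP = t:(1−t) = -2/3:5/3

XD:DP = -2/5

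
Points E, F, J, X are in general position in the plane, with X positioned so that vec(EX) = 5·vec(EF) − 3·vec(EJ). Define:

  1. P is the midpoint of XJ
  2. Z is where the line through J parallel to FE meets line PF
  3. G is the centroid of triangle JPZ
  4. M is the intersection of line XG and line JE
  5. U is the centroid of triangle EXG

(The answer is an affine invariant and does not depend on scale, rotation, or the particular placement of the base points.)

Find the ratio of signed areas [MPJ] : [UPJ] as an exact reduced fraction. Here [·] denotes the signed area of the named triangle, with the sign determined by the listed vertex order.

[MPJ]:[UPJ] = 90/221

Set E = (0, 0), F = (1, 0), J = (0, 1), X = (5, -3); any affine frame gives the same invariant.
1. P is the midpoint of XJ ⇒ P = (5/2, -1)
2. Z is where the line through J parallel to FE meets line PF ⇒ Z = (-1/2, 1)
3. G is the centroid of triangle JPZ ⇒ G = (2/3, 1/3)
4. M is the intersection of line XG and line JE ⇒ M = (0, 11/13)
5. U is the centroid of triangle EXG ⇒ U = (17/9, -8/9)
2·[MPJ] = 5/13, 2·[UPJ] = 17/18
[MPJ]:[UPJ] = 5/13:17/18 = 90/221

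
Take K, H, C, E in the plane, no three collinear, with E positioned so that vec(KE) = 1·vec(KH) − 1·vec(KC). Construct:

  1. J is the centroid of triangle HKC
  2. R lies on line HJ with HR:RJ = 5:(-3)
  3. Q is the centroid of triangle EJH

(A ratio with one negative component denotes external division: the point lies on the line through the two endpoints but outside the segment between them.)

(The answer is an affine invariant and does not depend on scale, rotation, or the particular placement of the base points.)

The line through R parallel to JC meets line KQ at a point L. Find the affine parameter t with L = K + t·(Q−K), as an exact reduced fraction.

t = -3/8

Work in coordinates with K = (0, 0), H = (1, 0), C = (0, 1), E = (1, -1).
1. J is the centroid of triangle HKC ⇒ J = (1/3, 1/3)
2. R lies on line HJ with HR:RJ = 5:(-3) ⇒ R = (-2/3, 5/6)
3. Q is the centroid of triangle EJH ⇒ Q = (7/9, -2/9)
through R parallel to JC: direction (-1/3, 2/3); meets KQ at L = (-7/24, 1/12)
L = K + t·(Q−K) with t = -3/8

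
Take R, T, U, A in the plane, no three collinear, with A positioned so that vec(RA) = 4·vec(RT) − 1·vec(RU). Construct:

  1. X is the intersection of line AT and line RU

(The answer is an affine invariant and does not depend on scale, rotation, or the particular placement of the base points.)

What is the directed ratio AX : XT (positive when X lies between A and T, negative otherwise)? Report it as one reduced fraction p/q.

AX:XT = -4

Assign R = (0, 0), T = (1, 0), U = (0, 1), A = (4, -1) — the answer is frame-independent, so this choice is without loss of generality.
1. X is the intersection of line AT and line RU ⇒ X = (0, 1/3)
X = A + t·(T−A) with t = 4/3, so AX:XT = t:(1−t) = 4/3:-1/3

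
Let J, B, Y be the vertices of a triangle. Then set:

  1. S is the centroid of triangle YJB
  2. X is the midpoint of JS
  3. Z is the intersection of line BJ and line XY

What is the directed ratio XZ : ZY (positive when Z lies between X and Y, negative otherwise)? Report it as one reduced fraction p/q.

Assign J = (0, 0), B = (1, 0), Y = (0, 1) — the answer is frame-independent, so this choice is without loss of generality.
1. S is the centroid of triangle YJB ⇒ S = (1/3, 1/3)
2. X is the midpoint of JS ⇒ X = (1/6, 1/6)
3. Z is the intersection of line BJ and line XY ⇒ Z = (1/5, 0)
Z = X + t·(Y−X) with t = -1/5, so XZ:ZY = t:(1−t) = -1/5:6/5

XZ:ZY = -1/6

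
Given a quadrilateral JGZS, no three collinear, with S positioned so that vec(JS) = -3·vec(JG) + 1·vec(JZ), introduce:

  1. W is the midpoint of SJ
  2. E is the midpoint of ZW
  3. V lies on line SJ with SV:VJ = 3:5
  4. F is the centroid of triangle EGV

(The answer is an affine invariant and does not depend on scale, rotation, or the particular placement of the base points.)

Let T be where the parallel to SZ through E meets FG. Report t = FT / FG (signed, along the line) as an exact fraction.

t = -7/11

Work in coordinates with J = (0, 0), G = (1, 0), Z = (0, 1), S = (-3, 1).
1. W is the midpoint of SJ ⇒ W = (-3/2, 1/2)
2. E is the midpoint of ZW ⇒ E = (-3/4, 3/4)
3. V lies on line SJ with SV:VJ = 3:5 ⇒ V = (-15/8, 5/8)
4. F is the centroid of triangle EGV ⇒ F = (-13/24, 11/24)
through E parallel to SZ: direction (3, 0); meets FG at T = (-67/44, 3/4)
T = F + t·(G−F) with t = -7/11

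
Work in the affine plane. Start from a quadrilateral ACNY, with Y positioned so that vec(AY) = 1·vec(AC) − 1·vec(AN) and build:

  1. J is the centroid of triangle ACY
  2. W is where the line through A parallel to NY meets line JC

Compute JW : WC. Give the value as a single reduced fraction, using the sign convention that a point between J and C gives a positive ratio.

Choose coordinates A = (0, 0), C = (1, 0), N = (0, 1), Y = (1, -1).
1. J is the centroid of triangle ACY ⇒ J = (2/3, -1/3)
2. W is where the line through A parallel to NY meets line JC ⇒ W = (1/3, -2/3)
W = J + t·(C−J) with t = -1, so JW:WC = t:(1−t) = -1:2

JW:WC = -1/2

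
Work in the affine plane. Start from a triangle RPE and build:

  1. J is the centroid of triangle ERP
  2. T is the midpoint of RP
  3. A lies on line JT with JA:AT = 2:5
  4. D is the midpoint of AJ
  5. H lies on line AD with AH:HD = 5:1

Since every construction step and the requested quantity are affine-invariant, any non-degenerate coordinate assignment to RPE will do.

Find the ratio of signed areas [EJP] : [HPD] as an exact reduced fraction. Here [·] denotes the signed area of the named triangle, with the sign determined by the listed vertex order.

[EJP]:[HPD] = 84

Assign R = (0, 0), P = (1, 0), E = (0, 1) — the answer is frame-independent, so this choice is without loss of generality.
1. J is the centroid of triangle ERP ⇒ J = (1/3, 1/3)
2. T is the midpoint of RP ⇒ T = (1/2, 0)
3. A lies on line JT with JA:AT = 2:5 ⇒ A = (8/21, 5/21)
4. D is the midpoint of AJ ⇒ D = (5/14, 2/7)
5. H lies on line AD with AH:HD = 5:1 ⇒ H = (13/36, 5/18)
2·[EJP] = 1/3, 2·[HPD] = 1/252
[EJP]:[HPD] = 1/3:1/252 = 84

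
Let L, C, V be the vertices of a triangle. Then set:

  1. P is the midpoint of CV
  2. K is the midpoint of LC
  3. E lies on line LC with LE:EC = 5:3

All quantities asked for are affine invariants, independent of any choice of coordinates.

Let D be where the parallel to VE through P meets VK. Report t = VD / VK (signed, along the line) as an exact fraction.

t = -3/2

Work in coordinates with L = (0, 0), C = (1, 0), V = (0, 1).
1. P is the midpoint of CV ⇒ P = (1/2, 1/2)
2. K is the midpoint of LC ⇒ K = (1/2, 0)
3. E lies on line LC with LE:EC = 5:3 ⇒ E = (5/8, 0)
through P parallel to VE: direction (5/8, -1); meets VK at D = (-3/4, 5/2)
D = V + t·(K−V) with t = -3/2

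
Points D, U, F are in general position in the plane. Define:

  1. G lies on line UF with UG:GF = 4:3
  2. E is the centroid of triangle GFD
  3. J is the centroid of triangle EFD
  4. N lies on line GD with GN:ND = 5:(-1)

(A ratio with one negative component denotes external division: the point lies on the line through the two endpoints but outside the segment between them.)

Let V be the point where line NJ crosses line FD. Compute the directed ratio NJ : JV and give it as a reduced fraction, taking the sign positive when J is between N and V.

Choose coordinates D = (0, 0), U = (1, 0), F = (0, 1).
1. G lies on line UF with UG:GF = 4:3 ⇒ G = (3/7, 4/7)
2. E is the centroid of triangle GFD ⇒ E = (1/7, 11/21)
3. J is the centroid of triangle EFD ⇒ J = (1/21, 32/63)
4. N lies on line GD with GN:ND = 5:(-1) ⇒ N = (-3/28, -1/7)
line NJ meets FD at V = (0, 4/13)
J = N + t·(V−N) with t = 13/9, so NJ:JV = 13/9:-4/9

NJ:JV = -13/4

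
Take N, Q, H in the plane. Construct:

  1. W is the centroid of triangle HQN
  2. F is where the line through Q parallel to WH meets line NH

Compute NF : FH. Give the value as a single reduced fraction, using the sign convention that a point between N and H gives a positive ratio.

Choose coordinates N = (0, 0), Q = (1, 0), H = (0, 1).
1. W is the centroid of triangle HQN ⇒ W = (1/3, 1/3)
2. F is where the line through Q parallel to WH meets line NH ⇒ F = (0, 2)
F = N + t·(H−N) with t = 2, so NF:FH = t:(1−t) = 2:-1

NF:FH = -2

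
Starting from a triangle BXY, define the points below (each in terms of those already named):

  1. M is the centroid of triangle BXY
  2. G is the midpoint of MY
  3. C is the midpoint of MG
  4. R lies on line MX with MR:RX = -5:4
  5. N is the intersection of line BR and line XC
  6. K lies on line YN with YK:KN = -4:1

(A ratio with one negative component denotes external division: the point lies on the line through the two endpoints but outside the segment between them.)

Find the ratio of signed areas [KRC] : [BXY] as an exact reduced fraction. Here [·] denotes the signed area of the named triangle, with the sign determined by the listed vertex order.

[KRC]:[BXY] = 283/180

Work in coordinates with B = (0, 0), X = (1, 0), Y = (0, 1).
1. M is the centroid of triangle BXY ⇒ M = (1/3, 1/3)
2. G is the midpoint of MY ⇒ G = (1/6, 2/3)
3. C is the midpoint of MG ⇒ C = (1/4, 1/2)
4. R lies on line MX with MR:RX = -5:4 ⇒ R = (11/3, -4/3)
5. N is the intersection of line BR and line XC ⇒ N = (11/5, -4/5)
6. K lies on line YN with YK:KN = -4:1 ⇒ K = (44/15, -7/5)
2·[KRC] = 283/180, 2·[BXY] = 1
[KRC]:[BXY] = 283/180:1 = 283/180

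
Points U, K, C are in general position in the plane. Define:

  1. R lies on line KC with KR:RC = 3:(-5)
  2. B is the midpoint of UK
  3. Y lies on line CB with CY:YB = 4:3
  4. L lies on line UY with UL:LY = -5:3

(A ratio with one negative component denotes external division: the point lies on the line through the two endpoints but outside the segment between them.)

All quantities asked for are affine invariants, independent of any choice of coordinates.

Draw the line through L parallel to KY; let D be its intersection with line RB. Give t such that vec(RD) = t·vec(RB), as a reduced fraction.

Assign U = (0, 0), K = (1, 0), C = (0, 1) — the answer is frame-independent, so this choice is without loss of generality.
1. R lies on line KC with KR:RC = 3:(-5) ⇒ R = (5/2, -3/2)
2. B is the midpoint of UK ⇒ B = (1/2, 0)
3. Y lies on line CB with CY:YB = 4:3 ⇒ Y = (2/7, 3/7)
4. L lies on line UY with UL:LY = -5:3 ⇒ L = (5/7, 15/14)
through L parallel to KY: direction (-5/7, 3/7); meets RB at D = (-15/2, 6)
D = R + t·(B−R) with t = 5

t = 5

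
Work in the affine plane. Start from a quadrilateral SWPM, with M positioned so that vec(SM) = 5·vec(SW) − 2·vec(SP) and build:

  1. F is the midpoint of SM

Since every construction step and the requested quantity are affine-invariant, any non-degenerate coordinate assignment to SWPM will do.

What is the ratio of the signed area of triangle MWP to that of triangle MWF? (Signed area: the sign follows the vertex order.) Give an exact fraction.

Assign S = (0, 0), W = (1, 0), P = (0, 1), M = (5, -2) — the answer is frame-independent, so this choice is without loss of generality.
1. F is the midpoint of SM ⇒ F = (5/2, -1)
2·[MWP] = -2, 2·[MWF] = 1
[MWP]:[MWF] = -2:1 = -2

[MWP]:[MWF] = -2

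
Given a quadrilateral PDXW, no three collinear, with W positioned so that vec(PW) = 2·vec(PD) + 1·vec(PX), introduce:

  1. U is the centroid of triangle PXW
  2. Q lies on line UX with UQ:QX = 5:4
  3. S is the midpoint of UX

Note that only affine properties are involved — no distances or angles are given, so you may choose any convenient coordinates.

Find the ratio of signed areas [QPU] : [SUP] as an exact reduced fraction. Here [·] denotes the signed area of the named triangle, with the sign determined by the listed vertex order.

[QPU]:[SUP] = -10/9

Choose coordinates P = (0, 0), D = (1, 0), X = (0, 1), W = (2, 1).
1. U is the centroid of triangle PXW ⇒ U = (2/3, 2/3)
2. Q lies on line UX with UQ:QX = 5:4 ⇒ Q = (8/27, 23/27)
3. S is the midpoint of UX ⇒ S = (1/3, 5/6)
2·[QPU] = 10/27, 2·[SUP] = -1/3
[QPU]:[SUP] = 10/27:-1/3 = -10/9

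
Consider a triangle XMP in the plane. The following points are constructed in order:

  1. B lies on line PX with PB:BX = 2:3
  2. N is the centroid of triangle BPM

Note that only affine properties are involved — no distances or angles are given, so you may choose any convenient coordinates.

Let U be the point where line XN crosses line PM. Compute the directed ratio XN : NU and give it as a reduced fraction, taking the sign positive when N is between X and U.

Assign X = (0, 0), M = (1, 0), P = (0, 1) — the answer is frame-independent, so this choice is without loss of generality.
1. B lies on line PX with PB:BX = 2:3 ⇒ B = (0, 3/5)
2. N is the centroid of triangle BPM ⇒ N = (1/3, 8/15)
line XN meets PM at U = (5/13, 8/13)
N = X + t·(U−X) with t = 13/15, so XN:NU = 13/15:2/15

XN:NU = 13/2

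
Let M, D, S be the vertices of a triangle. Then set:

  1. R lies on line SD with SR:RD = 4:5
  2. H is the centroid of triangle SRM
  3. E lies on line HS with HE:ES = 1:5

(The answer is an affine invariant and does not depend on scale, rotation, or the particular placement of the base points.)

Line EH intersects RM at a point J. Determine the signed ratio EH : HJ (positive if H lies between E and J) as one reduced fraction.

EH:HJ = 1/3

Set M = (0, 0), D = (1, 0), S = (0, 1); any affine frame gives the same invariant.
1. R lies on line SD with SR:RD = 4:5 ⇒ R = (4/9, 5/9)
2. H is the centroid of triangle SRM ⇒ H = (4/27, 14/27)
3. E lies on line HS with HE:ES = 1:5 ⇒ E = (10/81, 97/162)
line EH meets RM at J = (2/9, 5/18)
H = E + t·(J−E) with t = 1/4, so EH:HJ = 1/4:3/4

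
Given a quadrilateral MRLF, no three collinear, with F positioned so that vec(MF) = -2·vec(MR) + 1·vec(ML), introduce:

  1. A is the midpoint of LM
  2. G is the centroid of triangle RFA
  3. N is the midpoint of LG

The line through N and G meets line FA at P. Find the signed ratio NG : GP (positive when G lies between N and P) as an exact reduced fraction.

NG:GP = -7/2

Choose coordinates M = (0, 0), R = (1, 0), L = (0, 1), F = (-2, 1).
1. A is the midpoint of LM ⇒ A = (0, 1/2)
2. G is the centroid of triangle RFA ⇒ G = (-1/3, 1/2)
3. N is the midpoint of LG ⇒ N = (-1/6, 3/4)
line NG meets FA at P = (-2/7, 4/7)
G = N + t·(P−N) with t = 7/5, so NG:GP = 7/5:-2/5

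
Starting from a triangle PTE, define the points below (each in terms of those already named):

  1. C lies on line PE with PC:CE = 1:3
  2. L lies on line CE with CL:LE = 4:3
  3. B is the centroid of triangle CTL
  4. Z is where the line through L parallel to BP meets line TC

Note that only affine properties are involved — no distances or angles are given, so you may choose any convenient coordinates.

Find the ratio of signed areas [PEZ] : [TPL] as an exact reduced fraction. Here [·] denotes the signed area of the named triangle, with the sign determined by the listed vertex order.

Choose coordinates P = (0, 0), T = (1, 0), E = (0, 1).
1. C lies on line PE with PC:CE = 1:3 ⇒ C = (0, 1/4)
2. L lies on line CE with CL:LE = 4:3 ⇒ L = (0, 19/28)
3. B is the centroid of triangle CTL ⇒ B = (1/3, 13/42)
4. Z is where the line through L parallel to BP meets line TC ⇒ Z = (-4/11, 15/44)
2·[PEZ] = 4/11, 2·[TPL] = -19/28
[PEZ]:[TPL] = 4/11:-19/28 = -112/209

[PEZ]:[TPL] = -112/209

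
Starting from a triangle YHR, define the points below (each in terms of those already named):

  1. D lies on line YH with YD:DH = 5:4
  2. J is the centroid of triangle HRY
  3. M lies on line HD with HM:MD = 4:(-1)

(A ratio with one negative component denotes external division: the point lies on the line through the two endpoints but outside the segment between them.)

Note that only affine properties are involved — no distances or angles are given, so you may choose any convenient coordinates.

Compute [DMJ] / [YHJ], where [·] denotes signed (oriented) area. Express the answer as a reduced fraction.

[DMJ]:[YHJ] = -4/27

Set Y = (0, 0), H = (1, 0), R = (0, 1); any affine frame gives the same invariant.
1. D lies on line YH with YD:DH = 5:4 ⇒ D = (5/9, 0)
2. J is the centroid of triangle HRY ⇒ J = (1/3, 1/3)
3. M lies on line HD with HM:MD = 4:(-1) ⇒ M = (11/27, 0)
2·[DMJ] = -4/81, 2·[YHJ] = 1/3
[DMJ]:[YHJ] = -4/81:1/3 = -4/27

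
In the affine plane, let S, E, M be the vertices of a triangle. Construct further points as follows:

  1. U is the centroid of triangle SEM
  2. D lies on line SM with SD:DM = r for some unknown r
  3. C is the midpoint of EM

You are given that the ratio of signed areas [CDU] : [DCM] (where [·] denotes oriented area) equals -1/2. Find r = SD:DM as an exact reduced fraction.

Work in coordinates with S = (0, 0), E = (1, 0), M = (0, 1).
1. U is the centroid of triangle SEM ⇒ U = (1/3, 1/3)
2. With SD:DM = r, write λ = r/(r+1) so D = S + λ·(M−S); D is affine-linear in λ
3. C is the midpoint of EM ⇒ C = (1/2, 1/2)
Every point depending on D is an affine combination of D and λ-independent points, so each such coordinate is linear in λ; the λ² term in each signed area is a multiple of (M−S)×(M−S) = 0, so 2·[CDU] and 2·[DCM] are each linear in λ. Evaluating at λ=0 and λ=1:
  2·[CDU] = 1/6·λ,   2·[DCM] = -1/2·λ + 1/2
So [CDU]:[DCM] = (1/6·λ) / (-1/2·λ + 1/2). Setting this equal to -1/2:
  1/6·λ = -1/2·(-1/2·λ + 1/2)  ⇒  λ = 3
Then r = λ/(1−λ) = (3)/(-2) = -3/2. Check: with r = -3/2, D = (0, 3) and [CDU]:[DCM] = -1/2 as required.

r = -3/2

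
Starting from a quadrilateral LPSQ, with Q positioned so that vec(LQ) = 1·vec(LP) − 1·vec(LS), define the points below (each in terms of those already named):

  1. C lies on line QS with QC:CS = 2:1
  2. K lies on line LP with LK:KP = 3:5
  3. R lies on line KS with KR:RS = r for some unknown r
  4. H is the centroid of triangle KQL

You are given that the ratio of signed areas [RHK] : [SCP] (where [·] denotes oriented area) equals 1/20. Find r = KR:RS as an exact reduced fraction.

r = 2/3

Work in coordinates with L = (0, 0), P = (1, 0), S = (0, 1), Q = (1, -1).
1. C lies on line QS with QC:CS = 2:1 ⇒ C = (1/3, 1/3)
2. K lies on line LP with LK:KP = 3:5 ⇒ K = (3/8, 0)
3. With KR:RS = r, write λ = r/(r+1) so R = K + λ·(S−K); R is affine-linear in λ
4. H is the centroid of triangle KQL ⇒ H = (11/24, -1/3)
Every point depending on R is an affine combination of R and λ-independent points, so each such coordinate is linear in λ; the λ² term in each signed area is a multiple of (S−K)×(S−K) = 0, so 2·[RHK] and 2·[SCP] are each linear in λ. Evaluating at λ=0 and λ=1:
  2·[RHK] = 1/24·λ,   2·[SCP] = 1/3
So [RHK]:[SCP] = (1/24·λ) / (1/3). Setting this equal to 1/20:
  1/24·λ = 1/20·(1/3)  ⇒  λ = 2/5
Then r = λ/(1−λ) = (2/5)/(3/5) = 2/3. Check: with r = 2/3, R = (9/40, 2/5) and [RHK]:[SCP] = 1/20 as required.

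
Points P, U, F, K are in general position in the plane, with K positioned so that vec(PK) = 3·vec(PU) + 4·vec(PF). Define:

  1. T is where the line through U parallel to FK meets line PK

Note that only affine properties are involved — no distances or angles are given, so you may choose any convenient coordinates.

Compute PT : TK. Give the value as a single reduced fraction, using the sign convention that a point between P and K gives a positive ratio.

PT:TK = -1/2

Assign P = (0, 0), U = (1, 0), F = (0, 1), K = (3, 4) — the answer is frame-independent, so this choice is without loss of generality.
1. T is where the line through U parallel to FK meets line PK ⇒ T = (-3, -4)
T = P + t·(K−P) with t = -1, so PT:TK = t:(1−t) = -1:2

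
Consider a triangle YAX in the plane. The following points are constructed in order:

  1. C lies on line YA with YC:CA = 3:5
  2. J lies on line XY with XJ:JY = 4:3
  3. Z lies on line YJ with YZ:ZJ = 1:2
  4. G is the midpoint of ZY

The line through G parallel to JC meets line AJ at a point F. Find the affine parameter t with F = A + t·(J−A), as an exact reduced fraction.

Choose coordinates Y = (0, 0), A = (1, 0), X = (0, 1).
1. C lies on line YA with YC:CA = 3:5 ⇒ C = (3/8, 0)
2. J lies on line XY with XJ:JY = 4:3 ⇒ J = (0, 3/7)
3. Z lies on line YJ with YZ:ZJ = 1:2 ⇒ Z = (0, 1/7)
4. G is the midpoint of ZY ⇒ G = (0, 1/14)
through G parallel to JC: direction (3/8, -3/7); meets AJ at F = (-1/2, 9/14)
F = A + t·(J−A) with t = 3/2

t = 3/2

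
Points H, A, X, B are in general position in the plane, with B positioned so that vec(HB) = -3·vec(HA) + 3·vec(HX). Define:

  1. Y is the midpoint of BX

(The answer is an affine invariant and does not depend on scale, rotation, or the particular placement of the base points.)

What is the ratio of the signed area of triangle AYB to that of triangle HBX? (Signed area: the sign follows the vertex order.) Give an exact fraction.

[AYB]:[HBX] = -1/6

Choose coordinates H = (0, 0), A = (1, 0), X = (0, 1), B = (-3, 3).
1. Y is the midpoint of BX ⇒ Y = (-3/2, 2)
2·[AYB] = 1/2, 2·[HBX] = -3
[AYB]:[HBX] = 1/2:-3 = -1/6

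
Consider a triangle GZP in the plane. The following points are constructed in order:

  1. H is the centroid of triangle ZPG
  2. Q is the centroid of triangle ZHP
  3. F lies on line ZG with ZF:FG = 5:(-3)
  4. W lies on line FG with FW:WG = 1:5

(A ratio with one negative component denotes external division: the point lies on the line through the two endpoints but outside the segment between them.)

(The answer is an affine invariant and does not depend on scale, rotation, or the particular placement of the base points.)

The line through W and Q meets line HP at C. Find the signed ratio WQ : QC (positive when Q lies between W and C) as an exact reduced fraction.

Choose coordinates G = (0, 0), Z = (1, 0), P = (0, 1).
1. H is the centroid of triangle ZPG ⇒ H = (1/3, 1/3)
2. Q is the centroid of triangle ZHP ⇒ Q = (4/9, 4/9)
3. F lies on line ZG with ZF:FG = 5:(-3) ⇒ F = (-3/2, 0)
4. W lies on line FG with FW:WG = 1:5 ⇒ W = (-5/4, 0)
line WQ meets HP at C = (41/138, 28/69)
Q = W + t·(C−W) with t = 23/21, so WQ:QC = 23/21:-2/21

WQ:QC = -23/2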